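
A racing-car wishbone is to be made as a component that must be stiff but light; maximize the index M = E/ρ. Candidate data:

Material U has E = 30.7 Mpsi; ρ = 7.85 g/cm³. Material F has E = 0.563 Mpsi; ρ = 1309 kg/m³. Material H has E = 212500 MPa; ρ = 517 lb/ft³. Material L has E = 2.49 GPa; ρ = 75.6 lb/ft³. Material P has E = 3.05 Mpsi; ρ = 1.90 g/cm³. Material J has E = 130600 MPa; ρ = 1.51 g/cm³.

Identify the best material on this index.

Convert each candidate to consistent units, then evaluate M:
  material U: E = 211.7 GPa, ρ = 7850 kg/m³
  material F: E = 3.882 GPa, ρ = 1309 kg/m³
  material H: E = 212.5 GPa, ρ = 8282 kg/m³
  material L: E = 2.490 GPa, ρ = 1211 kg/m³
  material P: E = 21.03 GPa, ρ = 1900 kg/m³
  material J: E = 130.6 GPa, ρ = 1510 kg/m³
  material J: M = 86.5 MN·m/kg
  material U: M = 27.0 MN·m/kg
  material H: M = 25.7 MN·m/kg
  material P: M = 11.1 MN·m/kg
  material F: M = 2.97 MN·m/kg
  material L: M = 2.06 MN·m/kg
The maximum is for material J.

material J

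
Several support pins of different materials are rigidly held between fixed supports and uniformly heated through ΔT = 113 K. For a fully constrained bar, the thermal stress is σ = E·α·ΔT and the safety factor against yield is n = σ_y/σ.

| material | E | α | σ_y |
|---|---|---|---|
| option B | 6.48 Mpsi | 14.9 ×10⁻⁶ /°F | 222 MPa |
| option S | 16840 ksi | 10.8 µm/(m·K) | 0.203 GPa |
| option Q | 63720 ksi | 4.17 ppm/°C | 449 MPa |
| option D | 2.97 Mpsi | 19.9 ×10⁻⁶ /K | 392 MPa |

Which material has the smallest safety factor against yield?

option S

With everything in SI (GPa, ×10⁻⁶/K, MPa):
  option B: E = 44.68, α = 26.8, σ_y = 222.0 → σ = 135 MPa, n = 1.64
  option S: E = 116.1, α = 10.8, σ_y = 203.0 → σ = 142 MPa, n = 1.43
  option Q: E = 439.3, α = 4.17, σ_y = 449.0 → σ = 207 MPa, n = 2.17
  option D: E = 20.48, α = 19.9, σ_y = 392.0 → σ = 46.0 MPa, n = 8.51
The minimum is option S at n = 1.43.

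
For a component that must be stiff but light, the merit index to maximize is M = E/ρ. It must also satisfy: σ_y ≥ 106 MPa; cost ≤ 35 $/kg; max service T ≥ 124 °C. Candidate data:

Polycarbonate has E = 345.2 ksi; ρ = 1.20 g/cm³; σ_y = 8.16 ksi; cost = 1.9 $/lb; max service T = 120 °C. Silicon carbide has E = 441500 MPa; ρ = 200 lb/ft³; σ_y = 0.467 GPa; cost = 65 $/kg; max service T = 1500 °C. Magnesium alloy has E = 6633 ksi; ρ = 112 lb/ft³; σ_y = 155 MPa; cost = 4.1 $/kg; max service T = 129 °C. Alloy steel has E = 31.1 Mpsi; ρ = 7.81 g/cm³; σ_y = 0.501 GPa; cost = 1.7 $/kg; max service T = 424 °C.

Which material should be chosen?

alloy steel

Screen on constraints: σ_y ≥ 106 MPa; cost ≤ 35 $/kg; max service T ≥ 124 °C. Survivors: magnesium alloy, alloy steel.
After converting to SI:
  magnesium alloy: E = 45.73 GPa, ρ = 1794 kg/m³
  alloy steel: E = 214.4 GPa, ρ = 7810 kg/m³
  alloy steel: M = 27.5 MN·m/kg
  magnesium alloy: M = 25.5 MN·m/kg
Alloy steel has the largest M.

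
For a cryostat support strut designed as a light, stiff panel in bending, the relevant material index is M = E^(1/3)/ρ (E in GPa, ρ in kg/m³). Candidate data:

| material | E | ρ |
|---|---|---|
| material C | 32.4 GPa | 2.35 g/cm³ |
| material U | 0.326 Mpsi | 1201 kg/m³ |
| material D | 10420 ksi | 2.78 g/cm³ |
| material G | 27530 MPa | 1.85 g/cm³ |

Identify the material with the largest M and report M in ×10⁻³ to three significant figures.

Putting every candidate on a common basis:
  material C: E = 32.40 GPa, ρ = 2350 kg/m³
  material U: E = 2.248 GPa, ρ = 1201 kg/m³
  material D: E = 71.84 GPa, ρ = 2780 kg/m³
  material G: E = 27.53 GPa, ρ = 1850 kg/m³
  material G: M = 1.63×10⁻³
  material D: M = 1.50×10⁻³
  material C: M = 1.36×10⁻³
  material U: M = 1.09×10⁻³
Material G ranks first.

material G, M = 1.63×10⁻³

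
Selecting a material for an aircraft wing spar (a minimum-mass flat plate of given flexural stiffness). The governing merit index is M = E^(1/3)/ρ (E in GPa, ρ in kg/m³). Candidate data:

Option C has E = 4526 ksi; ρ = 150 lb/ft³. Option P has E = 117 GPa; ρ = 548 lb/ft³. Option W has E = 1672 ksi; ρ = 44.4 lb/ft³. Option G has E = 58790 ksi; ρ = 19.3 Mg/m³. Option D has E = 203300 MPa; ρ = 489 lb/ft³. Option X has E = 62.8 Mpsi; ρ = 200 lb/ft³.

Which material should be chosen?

option W

Convert each candidate to consistent units, then evaluate M:
  option C: E = 31.21 GPa, ρ = 2403 kg/m³
  option P: E = 117.0 GPa, ρ = 8778 kg/m³
  option W: E = 11.53 GPa, ρ = 711.2 kg/m³
  option G: E = 405.3 GPa, ρ = 19300 kg/m³
  option D: E = 203.3 GPa, ρ = 7833 kg/m³
  option X: E = 433.0 GPa, ρ = 3204 kg/m³
  option W: M = 3.18×10⁻³
  option X: M = 2.36×10⁻³
  option C: M = 1.31×10⁻³
  option D: M = 0.751×10⁻³
  option P: M = 0.557×10⁻³
  option G: M = 0.383×10⁻³
Option W has the largest M.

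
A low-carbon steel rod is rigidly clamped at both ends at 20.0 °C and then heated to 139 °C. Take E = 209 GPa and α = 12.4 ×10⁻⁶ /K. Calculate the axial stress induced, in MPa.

ΔT = 119.0 K. Constrained thermal stress σ = E·α·ΔT = 209.0×10³ MPa × 12.4×10⁻⁶ × 119.0 = 308 MPa (compressive).

308 MPa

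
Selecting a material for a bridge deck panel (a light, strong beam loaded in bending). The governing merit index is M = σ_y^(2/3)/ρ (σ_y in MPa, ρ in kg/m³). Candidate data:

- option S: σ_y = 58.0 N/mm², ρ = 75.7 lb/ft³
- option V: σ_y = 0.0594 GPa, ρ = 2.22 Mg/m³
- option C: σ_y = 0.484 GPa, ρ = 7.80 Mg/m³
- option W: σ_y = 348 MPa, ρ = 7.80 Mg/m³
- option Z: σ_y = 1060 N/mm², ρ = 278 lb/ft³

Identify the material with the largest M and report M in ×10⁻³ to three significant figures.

option Z, M = 23.3×10⁻³

Normalizing units and computing the index:
  option S: σ_y = 58.00 MPa, ρ = 1213 kg/m³
  option V: σ_y = 59.40 MPa, ρ = 2220 kg/m³
  option C: σ_y = 484.0 MPa, ρ = 7800 kg/m³
  option W: σ_y = 348.0 MPa, ρ = 7800 kg/m³
  option Z: σ_y = 1060 MPa, ρ = 4453 kg/m³
  option Z: M = 23.3×10⁻³
  option S: M = 12.4×10⁻³
  option C: M = 7.90×10⁻³
  option V: M = 6.86×10⁻³
  option W: M = 6.34×10⁻³
The maximum is for option Z.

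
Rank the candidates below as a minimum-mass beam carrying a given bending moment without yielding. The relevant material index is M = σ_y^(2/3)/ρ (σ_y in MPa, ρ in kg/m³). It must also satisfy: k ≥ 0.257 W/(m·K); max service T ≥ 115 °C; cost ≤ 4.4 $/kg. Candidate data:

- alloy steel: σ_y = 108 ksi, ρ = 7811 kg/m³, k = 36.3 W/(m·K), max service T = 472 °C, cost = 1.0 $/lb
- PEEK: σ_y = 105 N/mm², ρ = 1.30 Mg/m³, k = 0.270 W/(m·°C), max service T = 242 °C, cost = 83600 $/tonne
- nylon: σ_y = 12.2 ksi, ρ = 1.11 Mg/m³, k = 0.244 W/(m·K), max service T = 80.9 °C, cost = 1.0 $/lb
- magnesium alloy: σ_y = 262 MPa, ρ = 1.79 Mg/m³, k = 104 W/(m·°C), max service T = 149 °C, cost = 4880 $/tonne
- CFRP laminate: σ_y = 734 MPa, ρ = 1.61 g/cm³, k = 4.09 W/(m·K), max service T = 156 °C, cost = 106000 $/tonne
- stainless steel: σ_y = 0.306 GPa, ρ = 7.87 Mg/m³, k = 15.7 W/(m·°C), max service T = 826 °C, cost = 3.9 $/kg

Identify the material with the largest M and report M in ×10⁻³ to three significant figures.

Screen on constraints: k ≥ 0.257 W/(m·K); max service T ≥ 115 °C; cost ≤ 4.4 $/kg. Survivors: alloy steel, stainless steel.
Normalizing units and computing the index:
  alloy steel: σ_y = 744.6 MPa, ρ = 7811 kg/m³
  stainless steel: σ_y = 306.0 MPa, ρ = 7870 kg/m³
  alloy steel: M = 10.5×10⁻³
  stainless steel: M = 5.77×10⁻³
Alloy steel ranks first.

alloy steel, M = 10.5×10⁻³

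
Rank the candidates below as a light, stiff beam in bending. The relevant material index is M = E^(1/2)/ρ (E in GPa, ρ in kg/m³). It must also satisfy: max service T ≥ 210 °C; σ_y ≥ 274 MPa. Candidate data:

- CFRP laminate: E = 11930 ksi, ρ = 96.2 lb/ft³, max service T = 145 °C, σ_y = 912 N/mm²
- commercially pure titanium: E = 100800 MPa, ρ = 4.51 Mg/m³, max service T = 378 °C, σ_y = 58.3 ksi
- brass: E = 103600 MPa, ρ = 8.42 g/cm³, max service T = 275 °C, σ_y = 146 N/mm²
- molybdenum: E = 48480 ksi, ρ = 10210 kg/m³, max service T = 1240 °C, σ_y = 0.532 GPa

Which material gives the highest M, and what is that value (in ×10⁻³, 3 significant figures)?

commercially pure titanium, M = 2.23×10⁻³

Screen on constraints: max service T ≥ 210 °C; σ_y ≥ 274 MPa. Survivors: commercially pure titanium, molybdenum.
In SI units:
  commercially pure titanium: E = 100.8 GPa, ρ = 4510 kg/m³
  molybdenum: E = 334.3 GPa, ρ = 10210 kg/m³
  commercially pure titanium: M = 2.23×10⁻³
  molybdenum: M = 1.79×10⁻³
Highest index: commercially pure titanium.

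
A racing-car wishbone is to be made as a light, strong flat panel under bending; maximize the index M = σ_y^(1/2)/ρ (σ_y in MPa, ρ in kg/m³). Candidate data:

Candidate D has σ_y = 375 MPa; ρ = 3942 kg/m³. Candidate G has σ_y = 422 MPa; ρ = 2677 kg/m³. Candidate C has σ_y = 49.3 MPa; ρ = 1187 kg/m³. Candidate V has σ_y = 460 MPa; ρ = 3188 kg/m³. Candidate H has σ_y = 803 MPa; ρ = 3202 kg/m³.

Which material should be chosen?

candidate H

Per-candidate index values:
  candidate H: M = 8.85×10⁻³
  candidate G: M = 7.67×10⁻³
  candidate V: M = 6.73×10⁻³
  candidate C: M = 5.92×10⁻³
  candidate D: M = 4.91×10⁻³
The maximum is for candidate H.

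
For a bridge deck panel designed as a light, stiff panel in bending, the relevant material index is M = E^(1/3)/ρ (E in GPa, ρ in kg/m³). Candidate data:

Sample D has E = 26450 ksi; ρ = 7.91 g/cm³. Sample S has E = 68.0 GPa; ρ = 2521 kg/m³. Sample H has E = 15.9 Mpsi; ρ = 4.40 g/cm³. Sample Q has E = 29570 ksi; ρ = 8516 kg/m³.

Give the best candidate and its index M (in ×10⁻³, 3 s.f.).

In SI units:
  sample D: E = 182.4 GPa, ρ = 7910 kg/m³
  sample S: E = 68.00 GPa, ρ = 2521 kg/m³
  sample H: E = 109.6 GPa, ρ = 4400 kg/m³
  sample Q: E = 203.9 GPa, ρ = 8516 kg/m³
  sample S: M = 1.62×10⁻³
  sample H: M = 1.09×10⁻³
  sample D: M = 0.717×10⁻³
  sample Q: M = 0.691×10⁻³
Highest index: sample S.

sample S, M = 1.62×10⁻³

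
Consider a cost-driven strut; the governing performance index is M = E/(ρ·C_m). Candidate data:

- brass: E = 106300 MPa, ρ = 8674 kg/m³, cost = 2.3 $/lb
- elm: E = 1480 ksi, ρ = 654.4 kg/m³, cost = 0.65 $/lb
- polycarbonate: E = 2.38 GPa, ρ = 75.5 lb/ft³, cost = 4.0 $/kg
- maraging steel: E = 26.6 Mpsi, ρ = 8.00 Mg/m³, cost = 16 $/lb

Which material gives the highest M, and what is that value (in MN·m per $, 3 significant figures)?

elm, M = 10.9 MN·m per $

After converting to SI:
  brass: E = 106.3 GPa, ρ = 8674 kg/m³, cost = 5.071 $/kg
  elm: E = 10.20 GPa, ρ = 654.4 kg/m³, cost = 1.433 $/kg
  polycarbonate: E = 2.380 GPa, ρ = 1209 kg/m³, cost = 4.000 $/kg
  maraging steel: E = 183.4 GPa, ρ = 8000 kg/m³, cost = 35.27 $/kg
  elm: M = 10.9 MN·m per $
  brass: M = 2.42 MN·m per $
  maraging steel: M = 0.650 MN·m per $
  polycarbonate: M = 0.492 MN·m per $
Elm ranks first.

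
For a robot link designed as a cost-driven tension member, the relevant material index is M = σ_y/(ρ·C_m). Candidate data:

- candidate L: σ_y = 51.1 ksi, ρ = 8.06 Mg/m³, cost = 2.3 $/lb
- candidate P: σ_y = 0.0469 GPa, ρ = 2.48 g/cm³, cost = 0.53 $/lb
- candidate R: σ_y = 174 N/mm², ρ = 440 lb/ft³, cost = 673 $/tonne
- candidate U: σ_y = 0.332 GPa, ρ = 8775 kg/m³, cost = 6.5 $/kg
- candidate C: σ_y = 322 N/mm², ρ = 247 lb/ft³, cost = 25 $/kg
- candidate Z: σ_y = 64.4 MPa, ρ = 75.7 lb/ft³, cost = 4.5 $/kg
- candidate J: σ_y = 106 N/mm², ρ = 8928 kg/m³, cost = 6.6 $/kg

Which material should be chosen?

Putting every candidate on a common basis:
  candidate L: σ_y = 352.3 MPa, ρ = 8060 kg/m³, cost = 5.071 $/kg
  candidate P: σ_y = 46.90 MPa, ρ = 2480 kg/m³, cost = 1.168 $/kg
  candidate R: σ_y = 174.0 MPa, ρ = 7048 kg/m³, cost = 0.6730 $/kg
  candidate U: σ_y = 332.0 MPa, ρ = 8775 kg/m³, cost = 6.500 $/kg
  candidate C: σ_y = 322.0 MPa, ρ = 3957 kg/m³, cost = 25.00 $/kg
  candidate Z: σ_y = 64.40 MPa, ρ = 1213 kg/m³, cost = 4.500 $/kg
  candidate J: σ_y = 106.0 MPa, ρ = 8928 kg/m³, cost = 6.600 $/kg
  candidate R: M = 36.7 kN·m per $
  candidate P: M = 16.2 kN·m per $
  candidate Z: M = 11.8 kN·m per $
  candidate L: M = 8.62 kN·m per $
  candidate U: M = 5.82 kN·m per $
  candidate C: M = 3.26 kN·m per $
  candidate J: M = 1.80 kN·m per $
Highest index: candidate R.

candidate R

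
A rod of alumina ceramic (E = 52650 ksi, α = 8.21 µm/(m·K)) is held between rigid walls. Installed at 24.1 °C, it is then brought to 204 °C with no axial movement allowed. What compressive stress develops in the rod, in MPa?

E = 52650 ksi = 363.0 GPa.
ΔT = 179.9 K. Constrained thermal stress σ = E·α·ΔT = 363.0×10³ MPa × 8.21×10⁻⁶ × 179.9 = 536 MPa (compressive).

536 MPa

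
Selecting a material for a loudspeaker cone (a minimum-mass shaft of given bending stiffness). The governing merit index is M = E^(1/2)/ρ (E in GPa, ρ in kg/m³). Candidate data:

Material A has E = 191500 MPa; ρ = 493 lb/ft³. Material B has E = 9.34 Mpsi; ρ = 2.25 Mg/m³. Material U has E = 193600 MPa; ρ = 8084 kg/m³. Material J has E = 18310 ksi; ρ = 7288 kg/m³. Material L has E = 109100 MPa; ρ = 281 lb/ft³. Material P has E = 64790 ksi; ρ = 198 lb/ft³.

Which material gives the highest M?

material P

Putting every candidate on a common basis:
  material A: E = 191.5 GPa, ρ = 7897 kg/m³
  material B: E = 64.40 GPa, ρ = 2250 kg/m³
  material U: E = 193.6 GPa, ρ = 8084 kg/m³
  material J: E = 126.2 GPa, ρ = 7288 kg/m³
  material L: E = 109.1 GPa, ρ = 4501 kg/m³
  material P: E = 446.7 GPa, ρ = 3172 kg/m³
  material P: M = 6.66×10⁻³
  material B: M = 3.57×10⁻³
  material L: M = 2.32×10⁻³
  material A: M = 1.75×10⁻³
  material U: M = 1.72×10⁻³
  material J: M = 1.54×10⁻³
Material P ranks first.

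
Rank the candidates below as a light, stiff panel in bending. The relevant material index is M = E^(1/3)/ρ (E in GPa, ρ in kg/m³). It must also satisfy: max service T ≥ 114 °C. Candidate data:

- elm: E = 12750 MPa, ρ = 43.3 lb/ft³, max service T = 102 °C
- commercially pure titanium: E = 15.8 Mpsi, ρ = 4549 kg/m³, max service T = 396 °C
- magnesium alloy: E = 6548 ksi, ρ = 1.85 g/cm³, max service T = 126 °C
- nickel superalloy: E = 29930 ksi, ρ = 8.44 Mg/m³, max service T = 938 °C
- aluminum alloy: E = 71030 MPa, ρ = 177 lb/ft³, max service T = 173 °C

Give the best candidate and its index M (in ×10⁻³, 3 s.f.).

Screen on constraints: max service T ≥ 114 °C. Survivors: commercially pure titanium, magnesium alloy, nickel superalloy, aluminum alloy.
In SI units:
  commercially pure titanium: E = 108.9 GPa, ρ = 4549 kg/m³
  magnesium alloy: E = 45.15 GPa, ρ = 1850 kg/m³
  nickel superalloy: E = 206.4 GPa, ρ = 8440 kg/m³
  aluminum alloy: E = 71.03 GPa, ρ = 2835 kg/m³
  magnesium alloy: M = 1.92×10⁻³
  aluminum alloy: M = 1.46×10⁻³
  commercially pure titanium: M = 1.05×10⁻³
  nickel superalloy: M = 0.700×10⁻³
Magnesium alloy ranks first.

magnesium alloy, M = 1.92×10⁻³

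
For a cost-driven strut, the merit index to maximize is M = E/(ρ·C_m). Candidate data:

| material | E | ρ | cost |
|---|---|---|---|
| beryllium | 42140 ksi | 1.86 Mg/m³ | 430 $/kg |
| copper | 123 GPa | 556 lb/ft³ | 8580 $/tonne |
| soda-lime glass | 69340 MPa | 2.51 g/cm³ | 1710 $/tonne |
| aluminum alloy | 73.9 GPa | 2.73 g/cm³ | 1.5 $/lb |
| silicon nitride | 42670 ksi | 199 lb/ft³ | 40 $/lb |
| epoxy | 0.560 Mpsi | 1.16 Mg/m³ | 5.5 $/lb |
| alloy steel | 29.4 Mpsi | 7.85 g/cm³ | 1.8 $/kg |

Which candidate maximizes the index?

Normalizing units and computing the index:
  beryllium: E = 290.5 GPa, ρ = 1860 kg/m³, cost = 430.0 $/kg
  copper: E = 123.0 GPa, ρ = 8906 kg/m³, cost = 8.580 $/kg
  soda-lime glass: E = 69.34 GPa, ρ = 2510 kg/m³, cost = 1.710 $/kg
  aluminum alloy: E = 73.90 GPa, ρ = 2730 kg/m³, cost = 3.307 $/kg
  silicon nitride: E = 294.2 GPa, ρ = 3188 kg/m³, cost = 88.18 $/kg
  epoxy: E = 3.861 GPa, ρ = 1160 kg/m³, cost = 12.13 $/kg
  alloy steel: E = 202.7 GPa, ρ = 7850 kg/m³, cost = 1.800 $/kg
  soda-lime glass: M = 16.2 MN·m per $
  alloy steel: M = 14.3 MN·m per $
  aluminum alloy: M = 8.19 MN·m per $
  copper: M = 1.61 MN·m per $
  silicon nitride: M = 1.05 MN·m per $
  beryllium: M = 0.363 MN·m per $
  epoxy: M = 0.275 MN·m per $
The maximum is for soda-lime glass.

soda-lime glass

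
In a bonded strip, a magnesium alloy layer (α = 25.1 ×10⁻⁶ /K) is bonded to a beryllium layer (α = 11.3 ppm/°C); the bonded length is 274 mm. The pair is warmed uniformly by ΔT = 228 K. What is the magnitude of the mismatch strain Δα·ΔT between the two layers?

Δα = |25.1 − 11.3|×10⁻⁶/K = 13.8×10⁻⁶/K.
Mismatch strain = Δα·ΔT = 13.8×10⁻⁶ × 228.0 = 3.15×10⁻³.

3.15×10⁻³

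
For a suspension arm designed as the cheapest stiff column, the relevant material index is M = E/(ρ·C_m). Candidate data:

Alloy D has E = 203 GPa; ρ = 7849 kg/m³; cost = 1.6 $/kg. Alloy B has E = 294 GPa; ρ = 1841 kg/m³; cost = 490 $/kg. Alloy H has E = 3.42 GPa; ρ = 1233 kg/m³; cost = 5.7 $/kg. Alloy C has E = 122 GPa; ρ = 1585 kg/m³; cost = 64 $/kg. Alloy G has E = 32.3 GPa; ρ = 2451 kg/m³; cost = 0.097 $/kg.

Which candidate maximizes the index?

Evaluate M for each candidate:
  alloy G: M = 136 MN·m per $
  alloy D: M = 16.2 MN·m per $
  alloy C: M = 1.20 MN·m per $
  alloy H: M = 0.487 MN·m per $
  alloy B: M = 0.326 MN·m per $
The maximum is for alloy G.

alloy G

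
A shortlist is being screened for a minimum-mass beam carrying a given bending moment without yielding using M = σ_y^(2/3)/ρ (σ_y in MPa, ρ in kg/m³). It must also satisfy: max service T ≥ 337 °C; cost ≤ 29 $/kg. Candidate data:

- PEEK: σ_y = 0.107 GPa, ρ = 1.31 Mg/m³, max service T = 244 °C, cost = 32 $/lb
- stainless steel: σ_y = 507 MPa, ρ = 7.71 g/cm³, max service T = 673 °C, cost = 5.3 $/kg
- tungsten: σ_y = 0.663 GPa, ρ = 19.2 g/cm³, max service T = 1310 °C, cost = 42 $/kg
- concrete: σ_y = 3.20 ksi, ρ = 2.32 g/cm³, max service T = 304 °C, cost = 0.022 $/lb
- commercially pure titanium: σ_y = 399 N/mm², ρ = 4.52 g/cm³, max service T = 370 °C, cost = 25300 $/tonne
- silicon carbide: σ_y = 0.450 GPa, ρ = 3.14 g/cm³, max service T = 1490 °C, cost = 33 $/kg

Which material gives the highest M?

Screen on constraints: max service T ≥ 337 °C; cost ≤ 29 $/kg. Survivors: stainless steel, commercially pure titanium.
Convert each candidate to consistent units, then evaluate M:
  stainless steel: σ_y = 507.0 MPa, ρ = 7710 kg/m³
  commercially pure titanium: σ_y = 399.0 MPa, ρ = 4520 kg/m³
  commercially pure titanium: M = 12.0×10⁻³
  stainless steel: M = 8.25×10⁻³
Commercially pure titanium ranks first.

commercially pure titanium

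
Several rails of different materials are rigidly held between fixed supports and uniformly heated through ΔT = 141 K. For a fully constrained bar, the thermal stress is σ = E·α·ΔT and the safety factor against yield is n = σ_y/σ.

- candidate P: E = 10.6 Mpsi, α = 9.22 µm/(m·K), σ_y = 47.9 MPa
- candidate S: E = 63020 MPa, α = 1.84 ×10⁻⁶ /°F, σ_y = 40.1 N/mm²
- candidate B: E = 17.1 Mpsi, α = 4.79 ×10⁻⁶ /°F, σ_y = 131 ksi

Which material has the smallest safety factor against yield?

candidate P

In consistent units (E in GPa, α in ×10⁻⁶/K, σ_y in MPa):
  candidate P: E = 73.08, α = 9.22, σ_y = 47.90 → σ = 95.0 MPa, n = 0.504
  candidate S: E = 63.02, α = 3.31, σ_y = 40.10 → σ = 29.4 MPa, n = 1.36
  candidate B: E = 117.9, α = 8.62, σ_y = 903.2 → σ = 143 MPa, n = 6.30
Candidate P has the lowest safety factor, n = 0.504.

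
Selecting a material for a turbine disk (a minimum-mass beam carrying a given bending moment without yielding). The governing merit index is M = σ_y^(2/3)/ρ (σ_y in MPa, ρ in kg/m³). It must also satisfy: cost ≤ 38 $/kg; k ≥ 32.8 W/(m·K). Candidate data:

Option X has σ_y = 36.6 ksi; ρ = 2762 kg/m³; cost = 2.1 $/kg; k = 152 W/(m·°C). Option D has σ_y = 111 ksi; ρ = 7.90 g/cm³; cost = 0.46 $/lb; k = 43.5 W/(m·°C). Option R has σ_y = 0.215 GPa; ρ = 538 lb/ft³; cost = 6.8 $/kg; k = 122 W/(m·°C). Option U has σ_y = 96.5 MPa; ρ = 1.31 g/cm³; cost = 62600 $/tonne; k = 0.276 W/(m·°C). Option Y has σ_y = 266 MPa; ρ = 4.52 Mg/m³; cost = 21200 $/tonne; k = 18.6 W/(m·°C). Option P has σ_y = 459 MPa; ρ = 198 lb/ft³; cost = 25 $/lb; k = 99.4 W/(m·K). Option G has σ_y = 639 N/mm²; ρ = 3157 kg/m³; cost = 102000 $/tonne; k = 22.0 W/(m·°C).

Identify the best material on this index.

Screen on constraints: cost ≤ 38 $/kg; k ≥ 32.8 W/(m·K). Survivors: option X, option D, option R.
In SI units:
  option X: σ_y = 252.3 MPa, ρ = 2762 kg/m³
  option D: σ_y = 765.3 MPa, ρ = 7900 kg/m³
  option R: σ_y = 215.0 MPa, ρ = 8618 kg/m³
  option X: M = 14.5×10⁻³
  option D: M = 10.6×10⁻³
  option R: M = 4.16×10⁻³
Option X ranks first.

option X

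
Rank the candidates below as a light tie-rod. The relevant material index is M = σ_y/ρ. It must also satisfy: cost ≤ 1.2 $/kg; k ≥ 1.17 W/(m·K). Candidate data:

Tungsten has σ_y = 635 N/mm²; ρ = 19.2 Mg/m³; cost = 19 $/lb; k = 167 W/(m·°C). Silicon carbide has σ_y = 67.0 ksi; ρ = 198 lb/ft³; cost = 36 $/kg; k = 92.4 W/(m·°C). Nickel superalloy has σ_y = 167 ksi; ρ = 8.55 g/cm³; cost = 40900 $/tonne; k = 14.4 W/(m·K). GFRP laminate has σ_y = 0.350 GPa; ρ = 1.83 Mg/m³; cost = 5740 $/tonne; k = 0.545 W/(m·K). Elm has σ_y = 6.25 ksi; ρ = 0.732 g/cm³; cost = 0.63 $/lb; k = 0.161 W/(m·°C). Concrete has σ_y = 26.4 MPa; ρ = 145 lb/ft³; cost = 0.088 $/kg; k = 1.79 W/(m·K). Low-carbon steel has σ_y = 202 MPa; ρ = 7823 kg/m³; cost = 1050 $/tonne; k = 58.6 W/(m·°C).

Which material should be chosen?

low-carbon steel

Screen on constraints: cost ≤ 1.2 $/kg; k ≥ 1.17 W/(m·K). Survivors: concrete, low-carbon steel.
In SI units:
  concrete: σ_y = 26.40 MPa, ρ = 2323 kg/m³
  low-carbon steel: σ_y = 202.0 MPa, ρ = 7823 kg/m³
  low-carbon steel: M = 25.8 kN·m/kg
  concrete: M = 11.4 kN·m/kg
Low-carbon steel ranks first.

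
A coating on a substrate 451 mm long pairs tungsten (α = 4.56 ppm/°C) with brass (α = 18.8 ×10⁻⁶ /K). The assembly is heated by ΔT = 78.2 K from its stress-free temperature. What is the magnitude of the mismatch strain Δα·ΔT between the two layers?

Δα = |4.56 − 18.8|×10⁻⁶/K = 14.2×10⁻⁶/K.
Mismatch strain = Δα·ΔT = 14.2×10⁻⁶ × 78.2 = 1.11×10⁻³.

1.11×10⁻³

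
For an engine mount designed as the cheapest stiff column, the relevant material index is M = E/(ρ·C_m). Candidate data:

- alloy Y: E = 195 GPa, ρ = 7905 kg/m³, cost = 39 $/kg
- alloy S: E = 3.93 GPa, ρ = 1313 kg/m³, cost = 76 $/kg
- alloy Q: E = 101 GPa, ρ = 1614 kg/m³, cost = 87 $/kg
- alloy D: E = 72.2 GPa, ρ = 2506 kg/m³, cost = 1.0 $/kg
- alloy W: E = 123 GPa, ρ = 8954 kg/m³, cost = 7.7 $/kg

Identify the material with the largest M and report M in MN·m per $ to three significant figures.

Per-candidate index values:
  alloy D: M = 28.8 MN·m per $
  alloy W: M = 1.78 MN·m per $
  alloy Q: M = 0.719 MN·m per $
  alloy Y: M = 0.633 MN·m per $
  alloy S: M = 0.0394 MN·m per $
Alloy D has the largest M.

alloy D, M = 28.8 MN·m per $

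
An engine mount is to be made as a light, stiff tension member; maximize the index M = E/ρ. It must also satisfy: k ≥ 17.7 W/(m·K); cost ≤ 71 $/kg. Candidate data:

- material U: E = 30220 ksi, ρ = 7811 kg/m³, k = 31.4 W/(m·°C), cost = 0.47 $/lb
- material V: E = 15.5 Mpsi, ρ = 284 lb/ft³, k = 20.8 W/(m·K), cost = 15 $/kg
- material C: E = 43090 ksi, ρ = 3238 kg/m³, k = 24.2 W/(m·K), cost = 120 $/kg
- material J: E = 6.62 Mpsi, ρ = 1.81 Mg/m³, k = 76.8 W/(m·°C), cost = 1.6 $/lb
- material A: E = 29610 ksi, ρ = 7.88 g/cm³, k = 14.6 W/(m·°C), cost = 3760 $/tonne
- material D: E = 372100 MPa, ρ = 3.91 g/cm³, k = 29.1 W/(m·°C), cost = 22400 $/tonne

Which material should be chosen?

Screen on constraints: k ≥ 17.7 W/(m·K); cost ≤ 71 $/kg. Survivors: material U, material V, material J, material D.
In SI units:
  material U: E = 208.4 GPa, ρ = 7811 kg/m³
  material V: E = 106.9 GPa, ρ = 4549 kg/m³
  material J: E = 45.64 GPa, ρ = 1810 kg/m³
  material D: E = 372.1 GPa, ρ = 3910 kg/m³
  material D: M = 95.2 MN·m/kg
  material U: M = 26.7 MN·m/kg
  material J: M = 25.2 MN·m/kg
  material V: M = 23.5 MN·m/kg
Highest index: material D.

material D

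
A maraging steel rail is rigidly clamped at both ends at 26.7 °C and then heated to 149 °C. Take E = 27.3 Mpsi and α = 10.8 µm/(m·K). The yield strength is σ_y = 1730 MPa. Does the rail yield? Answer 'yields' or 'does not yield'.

E = 27.3 Mpsi = 188.2 GPa.
ΔT = 122.3 K. Constrained thermal stress σ = E·α·ΔT = 188.2×10³ MPa × 10.8×10⁻⁶ × 122.3 = 249 MPa (compressive).
Compare to σ_y = 1730 MPa: σ < σ_y, so it does not yield.

does not yield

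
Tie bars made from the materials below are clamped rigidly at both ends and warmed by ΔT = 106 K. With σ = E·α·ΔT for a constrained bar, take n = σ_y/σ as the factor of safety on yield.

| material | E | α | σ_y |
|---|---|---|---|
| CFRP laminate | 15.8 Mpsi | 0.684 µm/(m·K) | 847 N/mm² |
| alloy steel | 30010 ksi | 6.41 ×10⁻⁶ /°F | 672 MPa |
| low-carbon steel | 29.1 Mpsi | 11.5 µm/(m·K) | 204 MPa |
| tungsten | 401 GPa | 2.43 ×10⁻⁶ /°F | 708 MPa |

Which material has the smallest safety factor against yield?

With everything in SI (GPa, ×10⁻⁶/K, MPa):
  CFRP laminate: E = 108.9, α = 0.684, σ_y = 847.0 → σ = 7.90 MPa, n = 107
  alloy steel: E = 206.9, α = 11.5, σ_y = 672.0 → σ = 253 MPa, n = 2.66
  low-carbon steel: E = 200.6, α = 11.5, σ_y = 204.0 → σ = 245 MPa, n = 0.834
  tungsten: E = 401.0, α = 4.37, σ_y = 708.0 → σ = 186 MPa, n = 3.81
The minimum is low-carbon steel at n = 0.834.

low-carbon steel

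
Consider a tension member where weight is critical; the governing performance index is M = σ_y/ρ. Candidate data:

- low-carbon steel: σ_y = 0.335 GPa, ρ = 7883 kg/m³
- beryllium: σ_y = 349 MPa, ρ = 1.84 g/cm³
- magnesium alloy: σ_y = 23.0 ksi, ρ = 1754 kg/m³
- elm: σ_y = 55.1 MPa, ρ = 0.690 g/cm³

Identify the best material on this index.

beryllium

After converting to SI:
  low-carbon steel: σ_y = 335.0 MPa, ρ = 7883 kg/m³
  beryllium: σ_y = 349.0 MPa, ρ = 1840 kg/m³
  magnesium alloy: σ_y = 158.6 MPa, ρ = 1754 kg/m³
  elm: σ_y = 55.10 MPa, ρ = 690.0 kg/m³
  beryllium: M = 190 kN·m/kg
  magnesium alloy: M = 90.4 kN·m/kg
  elm: M = 79.9 kN·m/kg
  low-carbon steel: M = 42.5 kN·m/kg
Beryllium has the largest M.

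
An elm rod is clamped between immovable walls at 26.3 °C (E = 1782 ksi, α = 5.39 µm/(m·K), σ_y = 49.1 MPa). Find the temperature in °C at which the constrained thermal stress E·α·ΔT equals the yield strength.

768 °C

E = 1782 ksi = 12.29 GPa.
E·α·ΔT = 49.10 MPa ⇒ ΔT = 49.10 / (12.29×10³ × 5.39×10⁻⁶) = 741.4 K.
T = 26.3 + 741.4 = 767.7 °C.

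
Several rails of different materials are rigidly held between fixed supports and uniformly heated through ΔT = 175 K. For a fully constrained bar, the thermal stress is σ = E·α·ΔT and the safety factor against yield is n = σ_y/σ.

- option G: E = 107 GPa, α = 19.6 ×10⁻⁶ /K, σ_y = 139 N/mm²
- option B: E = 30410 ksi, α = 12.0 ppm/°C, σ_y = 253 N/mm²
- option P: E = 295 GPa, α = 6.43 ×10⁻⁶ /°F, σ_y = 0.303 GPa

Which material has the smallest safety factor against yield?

option G

In consistent units (E in GPa, α in ×10⁻⁶/K, σ_y in MPa):
  option G: E = 107.0, α = 19.6, σ_y = 139.0 → σ = 367 MPa, n = 0.379
  option B: E = 209.7, α = 12.0, σ_y = 253.0 → σ = 440 MPa, n = 0.575
  option P: E = 295.0, α = 11.6, σ_y = 303.0 → σ = 598 MPa, n = 0.507
The minimum is option G at n = 0.379.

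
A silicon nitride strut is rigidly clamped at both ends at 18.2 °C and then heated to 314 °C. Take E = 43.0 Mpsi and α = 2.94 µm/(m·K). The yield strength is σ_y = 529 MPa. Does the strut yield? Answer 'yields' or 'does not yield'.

E = 43.0 Mpsi = 296.5 GPa.
ΔT = 295.8 K. Constrained thermal stress σ = E·α·ΔT = 296.5×10³ MPa × 2.94×10⁻⁶ × 295.8 = 258 MPa (compressive).
Compare to σ_y = 529 MPa: σ < σ_y, so it does not yield.

does not yield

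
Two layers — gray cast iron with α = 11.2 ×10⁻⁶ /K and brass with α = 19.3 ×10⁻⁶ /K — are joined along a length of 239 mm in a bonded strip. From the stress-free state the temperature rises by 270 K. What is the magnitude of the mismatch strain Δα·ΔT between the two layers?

2.19×10⁻³

Δα = |11.2 − 19.3|×10⁻⁶/K = 8.10×10⁻⁶/K.
Mismatch strain = Δα·ΔT = 8.10×10⁻⁶ × 270.0 = 2.19×10⁻³.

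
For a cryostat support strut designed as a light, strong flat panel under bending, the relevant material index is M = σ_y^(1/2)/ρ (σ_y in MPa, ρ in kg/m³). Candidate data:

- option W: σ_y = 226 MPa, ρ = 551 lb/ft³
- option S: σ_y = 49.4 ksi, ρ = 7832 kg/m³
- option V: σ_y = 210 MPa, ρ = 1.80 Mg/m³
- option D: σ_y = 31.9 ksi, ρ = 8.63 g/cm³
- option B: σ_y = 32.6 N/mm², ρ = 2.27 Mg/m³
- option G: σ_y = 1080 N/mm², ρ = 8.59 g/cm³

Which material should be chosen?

Normalizing units and computing the index:
  option W: σ_y = 226.0 MPa, ρ = 8826 kg/m³
  option S: σ_y = 340.6 MPa, ρ = 7832 kg/m³
  option V: σ_y = 210.0 MPa, ρ = 1800 kg/m³
  option D: σ_y = 219.9 MPa, ρ = 8630 kg/m³
  option B: σ_y = 32.60 MPa, ρ = 2270 kg/m³
  option G: σ_y = 1080 MPa, ρ = 8590 kg/m³
  option V: M = 8.05×10⁻³
  option G: M = 3.83×10⁻³
  option B: M = 2.52×10⁻³
  option S: M = 2.36×10⁻³
  option D: M = 1.72×10⁻³
  option W: M = 1.70×10⁻³
Option V ranks first.

option V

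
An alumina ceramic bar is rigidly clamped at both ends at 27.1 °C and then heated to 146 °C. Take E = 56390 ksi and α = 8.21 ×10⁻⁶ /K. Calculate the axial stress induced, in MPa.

380 MPa

E = 56390 ksi = 388.8 GPa.
ΔT = 118.9 K. Constrained thermal stress σ = E·α·ΔT = 388.8×10³ MPa × 8.21×10⁻⁶ × 118.9 = 380 MPa (compressive).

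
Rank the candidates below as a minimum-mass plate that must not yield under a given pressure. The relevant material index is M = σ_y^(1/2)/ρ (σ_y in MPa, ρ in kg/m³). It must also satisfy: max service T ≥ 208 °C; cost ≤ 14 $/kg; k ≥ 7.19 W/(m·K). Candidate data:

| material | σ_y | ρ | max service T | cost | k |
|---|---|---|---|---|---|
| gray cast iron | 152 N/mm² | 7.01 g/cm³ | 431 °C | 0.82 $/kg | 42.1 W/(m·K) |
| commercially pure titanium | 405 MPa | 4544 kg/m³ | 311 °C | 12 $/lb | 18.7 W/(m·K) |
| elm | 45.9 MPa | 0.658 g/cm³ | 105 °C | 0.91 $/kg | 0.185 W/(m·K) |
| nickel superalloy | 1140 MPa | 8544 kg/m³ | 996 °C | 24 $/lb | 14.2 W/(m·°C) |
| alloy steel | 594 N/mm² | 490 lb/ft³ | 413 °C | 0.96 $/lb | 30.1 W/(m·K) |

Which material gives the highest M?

alloy steel

Screen on constraints: max service T ≥ 208 °C; cost ≤ 14 $/kg; k ≥ 7.19 W/(m·K). Survivors: gray cast iron, alloy steel.
Convert each candidate to consistent units, then evaluate M:
  gray cast iron: σ_y = 152.0 MPa, ρ = 7010 kg/m³
  alloy steel: σ_y = 594.0 MPa, ρ = 7849 kg/m³
  alloy steel: M = 3.11×10⁻³
  gray cast iron: M = 1.76×10⁻³
The maximum is for alloy steel.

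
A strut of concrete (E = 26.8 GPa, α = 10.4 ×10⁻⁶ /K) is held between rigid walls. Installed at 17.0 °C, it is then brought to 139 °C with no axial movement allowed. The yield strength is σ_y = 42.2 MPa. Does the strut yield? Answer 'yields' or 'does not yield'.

does not yield

ΔT = 122.0 K. Constrained thermal stress σ = E·α·ΔT = 26.80×10³ MPa × 10.4×10⁻⁶ × 122.0 = 34.0 MPa (compressive).
Compare to σ_y = 42.2 MPa: σ < σ_y, so it does not yield.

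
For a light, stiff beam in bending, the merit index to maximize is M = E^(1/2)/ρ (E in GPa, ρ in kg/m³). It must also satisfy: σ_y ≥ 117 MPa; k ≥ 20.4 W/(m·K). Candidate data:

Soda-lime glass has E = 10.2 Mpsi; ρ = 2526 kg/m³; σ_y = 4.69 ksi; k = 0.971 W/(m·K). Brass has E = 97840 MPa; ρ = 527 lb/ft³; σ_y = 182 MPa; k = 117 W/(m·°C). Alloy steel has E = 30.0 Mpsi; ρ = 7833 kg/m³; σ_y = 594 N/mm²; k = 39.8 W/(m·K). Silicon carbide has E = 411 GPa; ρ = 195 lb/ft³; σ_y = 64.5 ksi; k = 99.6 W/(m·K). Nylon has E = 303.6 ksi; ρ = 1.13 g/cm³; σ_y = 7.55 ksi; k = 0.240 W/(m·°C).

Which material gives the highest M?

silicon carbide

Screen on constraints: σ_y ≥ 117 MPa; k ≥ 20.4 W/(m·K). Survivors: brass, alloy steel, silicon carbide.
Normalizing units and computing the index:
  brass: E = 97.84 GPa, ρ = 8442 kg/m³
  alloy steel: E = 206.8 GPa, ρ = 7833 kg/m³
  silicon carbide: E = 411.0 GPa, ρ = 3124 kg/m³
  silicon carbide: M = 6.49×10⁻³
  alloy steel: M = 1.84×10⁻³
  brass: M = 1.17×10⁻³
Highest index: silicon carbide.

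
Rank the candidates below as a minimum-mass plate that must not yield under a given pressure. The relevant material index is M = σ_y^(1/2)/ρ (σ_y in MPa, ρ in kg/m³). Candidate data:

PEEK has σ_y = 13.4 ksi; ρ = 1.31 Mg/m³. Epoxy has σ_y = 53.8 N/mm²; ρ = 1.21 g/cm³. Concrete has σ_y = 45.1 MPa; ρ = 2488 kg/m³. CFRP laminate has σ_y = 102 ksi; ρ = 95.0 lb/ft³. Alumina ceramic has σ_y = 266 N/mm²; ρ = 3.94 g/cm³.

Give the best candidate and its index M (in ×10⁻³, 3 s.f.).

Normalizing units and computing the index:
  PEEK: σ_y = 92.39 MPa, ρ = 1310 kg/m³
  epoxy: σ_y = 53.80 MPa, ρ = 1210 kg/m³
  concrete: σ_y = 45.10 MPa, ρ = 2488 kg/m³
  CFRP laminate: σ_y = 703.3 MPa, ρ = 1522 kg/m³
  alumina ceramic: σ_y = 266.0 MPa, ρ = 3940 kg/m³
  CFRP laminate: M = 17.4×10⁻³
  PEEK: M = 7.34×10⁻³
  epoxy: M = 6.06×10⁻³
  alumina ceramic: M = 4.14×10⁻³
  concrete: M = 2.70×10⁻³
Highest index: CFRP laminate.

CFRP laminate, M = 17.4×10⁻³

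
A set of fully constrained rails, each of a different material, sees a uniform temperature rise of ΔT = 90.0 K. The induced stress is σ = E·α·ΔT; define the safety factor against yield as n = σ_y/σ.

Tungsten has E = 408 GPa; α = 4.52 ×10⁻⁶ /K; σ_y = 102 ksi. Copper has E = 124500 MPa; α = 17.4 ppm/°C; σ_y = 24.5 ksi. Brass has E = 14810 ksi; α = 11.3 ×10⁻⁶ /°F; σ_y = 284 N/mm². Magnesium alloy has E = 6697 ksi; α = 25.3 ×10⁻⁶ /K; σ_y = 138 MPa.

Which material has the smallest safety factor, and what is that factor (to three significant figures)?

copper, n = 0.866

Per material, after unit conversion:
  tungsten: E = 408.0, α = 4.52, σ_y = 703.3 → σ = 166 MPa, n = 4.24
  copper: E = 124.5, α = 17.4, σ_y = 168.9 → σ = 195 MPa, n = 0.866
  brass: E = 102.1, α = 20.3, σ_y = 284.0 → σ = 187 MPa, n = 1.52
  magnesium alloy: E = 46.17, α = 25.3, σ_y = 138.0 → σ = 105 MPa, n = 1.31
Copper has the lowest safety factor, n = 0.866.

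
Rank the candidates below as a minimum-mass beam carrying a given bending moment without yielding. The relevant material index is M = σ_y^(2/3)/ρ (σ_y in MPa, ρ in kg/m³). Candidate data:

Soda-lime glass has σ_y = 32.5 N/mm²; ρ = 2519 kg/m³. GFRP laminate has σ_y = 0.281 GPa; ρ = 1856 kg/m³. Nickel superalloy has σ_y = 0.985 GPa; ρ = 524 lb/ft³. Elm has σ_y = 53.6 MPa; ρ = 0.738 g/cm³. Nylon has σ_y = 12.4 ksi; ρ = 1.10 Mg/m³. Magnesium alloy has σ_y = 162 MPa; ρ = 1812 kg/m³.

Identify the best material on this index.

GFRP laminate

Putting every candidate on a common basis:
  soda-lime glass: σ_y = 32.50 MPa, ρ = 2519 kg/m³
  GFRP laminate: σ_y = 281.0 MPa, ρ = 1856 kg/m³
  nickel superalloy: σ_y = 985.0 MPa, ρ = 8394 kg/m³
  elm: σ_y = 53.60 MPa, ρ = 738.0 kg/m³
  nylon: σ_y = 85.50 MPa, ρ = 1100 kg/m³
  magnesium alloy: σ_y = 162.0 MPa, ρ = 1812 kg/m³
  GFRP laminate: M = 23.1×10⁻³
  elm: M = 19.3×10⁻³
  nylon: M = 17.6×10⁻³
  magnesium alloy: M = 16.4×10⁻³
  nickel superalloy: M = 11.8×10⁻³
  soda-lime glass: M = 4.04×10⁻³
The maximum is for GFRP laminate.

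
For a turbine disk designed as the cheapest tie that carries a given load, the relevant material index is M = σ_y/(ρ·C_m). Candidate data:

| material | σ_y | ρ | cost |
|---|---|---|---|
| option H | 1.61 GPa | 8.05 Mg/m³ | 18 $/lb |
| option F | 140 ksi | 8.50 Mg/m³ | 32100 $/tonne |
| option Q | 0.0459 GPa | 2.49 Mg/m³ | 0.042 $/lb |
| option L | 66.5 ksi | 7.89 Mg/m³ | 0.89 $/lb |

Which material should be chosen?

After converting to SI:
  option H: σ_y = 1610 MPa, ρ = 8050 kg/m³, cost = 39.68 $/kg
  option F: σ_y = 965.3 MPa, ρ = 8500 kg/m³, cost = 32.10 $/kg
  option Q: σ_y = 45.90 MPa, ρ = 2490 kg/m³, cost = 0.09259 $/kg
  option L: σ_y = 458.5 MPa, ρ = 7890 kg/m³, cost = 1.962 $/kg
  option Q: M = 199 kN·m per $
  option L: M = 29.6 kN·m per $
  option H: M = 5.04 kN·m per $
  option F: M = 3.54 kN·m per $
The maximum is for option Q.

option Q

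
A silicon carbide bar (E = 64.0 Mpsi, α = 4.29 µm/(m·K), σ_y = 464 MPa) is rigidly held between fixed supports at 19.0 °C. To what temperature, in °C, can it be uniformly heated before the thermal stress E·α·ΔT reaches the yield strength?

E = 64.0 Mpsi = 441.3 GPa.
E·α·ΔT = 464.0 MPa ⇒ ΔT = 464.0 / (441.3×10³ × 4.29×10⁻⁶) = 245.1 K.
T = 19.0 + 245.1 = 264.1 °C.

264 °C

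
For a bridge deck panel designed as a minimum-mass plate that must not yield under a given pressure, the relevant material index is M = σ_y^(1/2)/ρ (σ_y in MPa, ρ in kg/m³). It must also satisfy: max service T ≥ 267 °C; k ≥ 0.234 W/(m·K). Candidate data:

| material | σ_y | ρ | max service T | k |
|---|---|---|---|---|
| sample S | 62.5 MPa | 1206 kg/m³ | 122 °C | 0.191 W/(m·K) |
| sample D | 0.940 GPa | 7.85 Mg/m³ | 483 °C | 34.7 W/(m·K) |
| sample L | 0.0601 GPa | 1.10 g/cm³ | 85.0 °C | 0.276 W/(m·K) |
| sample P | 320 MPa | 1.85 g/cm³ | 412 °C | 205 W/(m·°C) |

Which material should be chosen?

Screen on constraints: max service T ≥ 267 °C; k ≥ 0.234 W/(m·K). Survivors: sample D, sample P.
After converting to SI:
  sample D: σ_y = 940.0 MPa, ρ = 7850 kg/m³
  sample P: σ_y = 320.0 MPa, ρ = 1850 kg/m³
  sample P: M = 9.67×10⁻³
  sample D: M = 3.91×10⁻³
Sample P has the largest M.

sample P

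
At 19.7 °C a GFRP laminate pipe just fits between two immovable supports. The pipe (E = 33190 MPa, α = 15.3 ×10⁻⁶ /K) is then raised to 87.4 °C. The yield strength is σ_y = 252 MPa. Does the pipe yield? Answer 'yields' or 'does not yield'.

does not yield

E = 33190 MPa = 33.19 GPa.
ΔT = 67.70 K. Constrained thermal stress σ = E·α·ΔT = 33.19×10³ MPa × 15.3×10⁻⁶ × 67.70 = 34.4 MPa (compressive).
Compare to σ_y = 252 MPa: σ < σ_y, so it does not yield.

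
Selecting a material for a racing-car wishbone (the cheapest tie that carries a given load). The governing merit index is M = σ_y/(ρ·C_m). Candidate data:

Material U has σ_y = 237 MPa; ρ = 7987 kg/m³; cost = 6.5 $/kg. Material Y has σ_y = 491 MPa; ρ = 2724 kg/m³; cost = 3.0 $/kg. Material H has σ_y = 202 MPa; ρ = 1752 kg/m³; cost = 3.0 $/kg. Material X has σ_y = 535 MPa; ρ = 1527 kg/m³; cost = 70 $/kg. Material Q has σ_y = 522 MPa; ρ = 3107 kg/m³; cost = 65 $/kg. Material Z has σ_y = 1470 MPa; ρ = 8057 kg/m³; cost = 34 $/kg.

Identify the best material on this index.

material Y

Evaluate M for each candidate:
  material Y: M = 60.1 kN·m per $
  material H: M = 38.4 kN·m per $
  material Z: M = 5.37 kN·m per $
  material X: M = 5.01 kN·m per $
  material U: M = 4.57 kN·m per $
  material Q: M = 2.58 kN·m per $
The maximum is for material Y.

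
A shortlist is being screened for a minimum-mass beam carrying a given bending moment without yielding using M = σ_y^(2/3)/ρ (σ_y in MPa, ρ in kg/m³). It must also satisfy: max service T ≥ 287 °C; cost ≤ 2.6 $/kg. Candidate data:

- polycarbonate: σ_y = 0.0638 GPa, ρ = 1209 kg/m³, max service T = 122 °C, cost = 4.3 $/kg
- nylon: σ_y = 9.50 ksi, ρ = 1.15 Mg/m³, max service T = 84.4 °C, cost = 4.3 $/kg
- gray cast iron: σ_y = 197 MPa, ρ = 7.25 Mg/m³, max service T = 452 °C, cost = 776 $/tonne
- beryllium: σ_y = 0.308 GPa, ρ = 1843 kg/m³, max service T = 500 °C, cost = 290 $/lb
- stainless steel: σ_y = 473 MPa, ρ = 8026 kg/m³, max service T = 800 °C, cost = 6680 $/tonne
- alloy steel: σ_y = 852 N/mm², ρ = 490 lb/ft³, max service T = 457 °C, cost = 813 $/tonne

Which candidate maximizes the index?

Screen on constraints: max service T ≥ 287 °C; cost ≤ 2.6 $/kg. Survivors: gray cast iron, alloy steel.
After converting to SI:
  gray cast iron: σ_y = 197.0 MPa, ρ = 7250 kg/m³
  alloy steel: σ_y = 852.0 MPa, ρ = 7849 kg/m³
  alloy steel: M = 11.5×10⁻³
  gray cast iron: M = 4.67×10⁻³
The maximum is for alloy steel.

alloy steel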